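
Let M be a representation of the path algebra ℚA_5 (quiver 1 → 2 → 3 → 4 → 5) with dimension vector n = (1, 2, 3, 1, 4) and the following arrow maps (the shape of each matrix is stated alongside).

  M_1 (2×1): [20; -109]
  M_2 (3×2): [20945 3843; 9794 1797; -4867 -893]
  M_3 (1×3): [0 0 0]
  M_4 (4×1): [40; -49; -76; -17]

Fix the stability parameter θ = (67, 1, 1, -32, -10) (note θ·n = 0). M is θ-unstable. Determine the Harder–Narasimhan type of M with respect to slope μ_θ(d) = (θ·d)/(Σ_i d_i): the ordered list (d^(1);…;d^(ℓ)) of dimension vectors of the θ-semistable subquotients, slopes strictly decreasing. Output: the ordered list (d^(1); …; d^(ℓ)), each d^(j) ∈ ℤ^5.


Via rank(M_{q-1}∘⋯∘M_p): M ≅ I[1,3], I[2,3], I[3,3], I[4,5], I[5,5]^3.
μ_θ-semistable layers: μ^(1)=23; μ^(2)=1; μ^(3)=-10; μ^(4)=-32

((1, 1, 1, 0, 0); (0, 1, 2, 0, 0); (0, 0, 0, 0, 4); (0, 0, 0, 1, 0))


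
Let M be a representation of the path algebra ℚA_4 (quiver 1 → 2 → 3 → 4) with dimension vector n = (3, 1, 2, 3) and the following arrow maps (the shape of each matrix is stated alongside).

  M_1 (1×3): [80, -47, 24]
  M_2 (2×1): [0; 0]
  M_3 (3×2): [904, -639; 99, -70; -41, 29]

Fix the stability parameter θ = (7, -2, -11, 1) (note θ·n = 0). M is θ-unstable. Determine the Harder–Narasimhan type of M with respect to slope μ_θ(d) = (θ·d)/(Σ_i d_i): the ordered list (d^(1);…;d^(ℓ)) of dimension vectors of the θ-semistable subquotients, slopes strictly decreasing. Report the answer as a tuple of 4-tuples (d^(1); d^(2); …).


Interval decomposition of M: I[1,1]^2, I[1,2], I[3,4]^2, I[4,4].
HN type (ℓ=4): μ^(1)=7; μ^(2)=5/2; μ^(3)=1; μ^(4)=-11

((2, 0, 0, 0); (1, 1, 0, 0); (0, 0, 0, 3); (0, 0, 2, 0))


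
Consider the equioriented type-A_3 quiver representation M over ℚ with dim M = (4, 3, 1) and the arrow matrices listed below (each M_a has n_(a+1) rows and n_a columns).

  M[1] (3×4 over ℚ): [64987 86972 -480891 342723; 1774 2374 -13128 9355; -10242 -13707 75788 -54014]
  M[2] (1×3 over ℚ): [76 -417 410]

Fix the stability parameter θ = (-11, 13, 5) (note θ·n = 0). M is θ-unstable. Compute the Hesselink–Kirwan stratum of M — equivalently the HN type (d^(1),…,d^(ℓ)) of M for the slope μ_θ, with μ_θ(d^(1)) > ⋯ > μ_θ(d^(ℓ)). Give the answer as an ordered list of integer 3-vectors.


Interval decomposition of M: I[1,1], I[1,2]^2, I[1,3].
HN type (ℓ=3): μ^(1)=13; μ^(2)=9; μ^(3)=-11

((0, 2, 0); (0, 1, 1); (4, 0, 0))


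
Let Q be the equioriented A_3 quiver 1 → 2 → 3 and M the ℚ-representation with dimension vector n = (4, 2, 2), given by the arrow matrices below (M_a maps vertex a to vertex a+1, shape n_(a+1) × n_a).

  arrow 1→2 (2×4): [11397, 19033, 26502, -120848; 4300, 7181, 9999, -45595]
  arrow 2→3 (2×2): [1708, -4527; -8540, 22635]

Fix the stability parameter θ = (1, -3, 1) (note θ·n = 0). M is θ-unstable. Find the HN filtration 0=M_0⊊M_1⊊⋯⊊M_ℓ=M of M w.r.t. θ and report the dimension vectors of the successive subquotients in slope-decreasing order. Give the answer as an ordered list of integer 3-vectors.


Barcode: M ≅ I[1,1]^2, I[1,2], I[1,3], I[3,3]. HN layers by μ_θ (2 steps, strictly decreasing):
  μ^(1)=1; μ^(2)=-1

((2, 0, 2); (2, 2, 0))


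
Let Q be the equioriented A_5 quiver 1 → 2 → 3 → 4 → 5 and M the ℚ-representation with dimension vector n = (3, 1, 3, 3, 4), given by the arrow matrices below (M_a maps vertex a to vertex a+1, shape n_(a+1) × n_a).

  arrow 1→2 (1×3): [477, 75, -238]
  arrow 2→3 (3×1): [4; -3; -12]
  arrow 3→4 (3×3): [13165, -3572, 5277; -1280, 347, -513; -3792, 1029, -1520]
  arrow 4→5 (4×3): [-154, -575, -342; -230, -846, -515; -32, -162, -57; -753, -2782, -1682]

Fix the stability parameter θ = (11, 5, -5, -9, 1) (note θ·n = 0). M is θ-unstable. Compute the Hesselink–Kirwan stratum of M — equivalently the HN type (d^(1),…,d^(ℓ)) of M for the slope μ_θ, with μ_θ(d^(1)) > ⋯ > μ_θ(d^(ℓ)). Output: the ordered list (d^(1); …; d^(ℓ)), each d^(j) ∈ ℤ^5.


Barcode: M ≅ I[1,1]^2, I[1,5], I[3,5]^2, I[5,5]. HN layers by μ_θ (4 steps, strictly decreasing):
  μ^(1)=11; μ^(2)=1; μ^(3)=1/2; μ^(4)=-7

((2, 0, 0, 0, 0); (0, 0, 0, 0, 4); (1, 1, 1, 1, 0); (0, 0, 2, 2, 0))


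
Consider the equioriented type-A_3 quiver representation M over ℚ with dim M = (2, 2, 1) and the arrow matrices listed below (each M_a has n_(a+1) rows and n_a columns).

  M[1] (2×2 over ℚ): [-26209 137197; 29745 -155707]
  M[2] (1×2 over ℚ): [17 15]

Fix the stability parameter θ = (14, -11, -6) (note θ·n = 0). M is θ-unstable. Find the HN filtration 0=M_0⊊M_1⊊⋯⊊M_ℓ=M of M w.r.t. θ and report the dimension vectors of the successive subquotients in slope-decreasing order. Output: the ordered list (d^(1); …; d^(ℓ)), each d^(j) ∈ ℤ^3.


Interval decomposition of M: I[1,2], I[1,3].
HN type (ℓ=2): μ^(1)=3/2; μ^(2)=-1

((1, 1, 0); (1, 1, 1))


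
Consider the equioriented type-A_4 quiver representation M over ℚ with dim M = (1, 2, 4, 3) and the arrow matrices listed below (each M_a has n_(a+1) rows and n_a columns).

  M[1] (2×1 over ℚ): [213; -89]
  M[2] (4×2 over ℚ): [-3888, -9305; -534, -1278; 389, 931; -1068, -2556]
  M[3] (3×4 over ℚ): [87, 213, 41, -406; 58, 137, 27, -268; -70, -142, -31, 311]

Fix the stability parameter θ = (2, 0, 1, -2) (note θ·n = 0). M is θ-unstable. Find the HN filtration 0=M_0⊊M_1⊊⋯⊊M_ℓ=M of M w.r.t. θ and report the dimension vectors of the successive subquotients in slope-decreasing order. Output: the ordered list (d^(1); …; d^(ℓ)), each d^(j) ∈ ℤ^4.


Interval decomposition of M: I[1,4], I[2,4], I[3,3], I[3,4].
HN type (ℓ=4): μ^(1)=1; μ^(2)=1/4; μ^(3)=-1/3; μ^(4)=-1/2

((0, 0, 1, 0); (1, 1, 1, 1); (0, 1, 1, 1); (0, 0, 1, 1))


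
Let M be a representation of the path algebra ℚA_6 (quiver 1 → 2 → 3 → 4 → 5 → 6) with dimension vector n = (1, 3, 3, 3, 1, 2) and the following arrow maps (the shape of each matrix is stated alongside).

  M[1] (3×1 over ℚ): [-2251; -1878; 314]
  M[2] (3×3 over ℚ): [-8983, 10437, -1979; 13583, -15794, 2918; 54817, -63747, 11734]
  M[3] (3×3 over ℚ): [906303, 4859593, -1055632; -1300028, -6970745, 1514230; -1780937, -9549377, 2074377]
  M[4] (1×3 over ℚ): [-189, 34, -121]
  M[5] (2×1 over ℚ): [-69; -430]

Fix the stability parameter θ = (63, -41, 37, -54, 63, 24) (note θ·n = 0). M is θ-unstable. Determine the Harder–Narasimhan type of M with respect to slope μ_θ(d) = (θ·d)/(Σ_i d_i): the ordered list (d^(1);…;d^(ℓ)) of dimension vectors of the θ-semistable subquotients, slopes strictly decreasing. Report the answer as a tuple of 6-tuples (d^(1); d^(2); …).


Via rank(M_{q-1}∘⋯∘M_p): M ≅ I[1,6], I[2,4]^2, I[6,6].
μ_θ-semistable layers: μ^(1)=87/2; μ^(2)=24; μ^(3)=5/4; μ^(4)=-17/2; μ^(5)=-41

((0, 0, 0, 0, 1, 1); (0, 0, 0, 0, 0, 1); (1, 1, 1, 1, 0, 0); (0, 0, 2, 2, 0, 0); (0, 2, 0, 0, 0, 0))


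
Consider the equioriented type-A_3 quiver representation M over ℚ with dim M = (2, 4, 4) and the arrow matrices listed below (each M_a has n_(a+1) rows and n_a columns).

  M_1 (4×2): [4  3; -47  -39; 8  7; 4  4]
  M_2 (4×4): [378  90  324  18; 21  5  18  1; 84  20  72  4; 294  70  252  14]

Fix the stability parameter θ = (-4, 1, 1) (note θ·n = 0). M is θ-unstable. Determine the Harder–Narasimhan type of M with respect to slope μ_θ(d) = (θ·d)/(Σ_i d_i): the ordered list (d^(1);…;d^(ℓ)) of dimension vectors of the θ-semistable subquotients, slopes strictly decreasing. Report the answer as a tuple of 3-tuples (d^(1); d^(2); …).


Barcode: M ≅ I[1,2], I[1,3], I[2,2]^2, I[3,3]^3. HN layers by μ_θ (2 steps, strictly decreasing):
  μ^(1)=1; μ^(2)=-4

((0, 4, 4); (2, 0, 0))


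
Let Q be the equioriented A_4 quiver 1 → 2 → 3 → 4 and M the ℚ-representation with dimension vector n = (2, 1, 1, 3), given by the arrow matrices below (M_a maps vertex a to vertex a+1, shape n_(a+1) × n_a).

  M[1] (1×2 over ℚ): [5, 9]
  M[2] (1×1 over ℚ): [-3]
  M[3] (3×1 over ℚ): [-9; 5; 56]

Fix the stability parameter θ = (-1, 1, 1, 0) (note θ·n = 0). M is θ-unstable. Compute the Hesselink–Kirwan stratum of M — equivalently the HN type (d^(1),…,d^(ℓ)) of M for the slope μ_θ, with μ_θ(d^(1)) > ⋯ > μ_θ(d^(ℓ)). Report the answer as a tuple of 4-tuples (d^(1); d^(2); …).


Via rank(M_{q-1}∘⋯∘M_p): M ≅ I[1,1], I[1,4], I[4,4]^2.
μ_θ-semistable layers: μ^(1)=2/3; μ^(2)=0; μ^(3)=-1

((0, 1, 1, 1); (0, 0, 0, 2); (2, 0, 0, 0))


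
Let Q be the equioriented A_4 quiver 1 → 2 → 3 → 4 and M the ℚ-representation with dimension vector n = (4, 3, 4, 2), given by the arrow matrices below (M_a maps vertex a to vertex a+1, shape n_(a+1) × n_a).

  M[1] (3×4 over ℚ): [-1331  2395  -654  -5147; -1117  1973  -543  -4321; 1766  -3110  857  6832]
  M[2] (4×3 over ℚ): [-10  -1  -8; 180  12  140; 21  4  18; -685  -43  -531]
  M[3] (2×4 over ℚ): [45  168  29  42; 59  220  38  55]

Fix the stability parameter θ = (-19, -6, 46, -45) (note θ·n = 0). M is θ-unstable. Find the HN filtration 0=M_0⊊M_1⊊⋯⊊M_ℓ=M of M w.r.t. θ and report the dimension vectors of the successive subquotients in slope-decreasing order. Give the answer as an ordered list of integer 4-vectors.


Barcode: M ≅ I[1,1], I[1,3], I[1,4]^2, I[3,3]. HN layers by μ_θ (4 steps, strictly decreasing):
  μ^(1)=46; μ^(2)=1/2; μ^(3)=-6; μ^(4)=-19

((0, 0, 2, 0); (0, 0, 2, 2); (0, 3, 0, 0); (4, 0, 0, 0))


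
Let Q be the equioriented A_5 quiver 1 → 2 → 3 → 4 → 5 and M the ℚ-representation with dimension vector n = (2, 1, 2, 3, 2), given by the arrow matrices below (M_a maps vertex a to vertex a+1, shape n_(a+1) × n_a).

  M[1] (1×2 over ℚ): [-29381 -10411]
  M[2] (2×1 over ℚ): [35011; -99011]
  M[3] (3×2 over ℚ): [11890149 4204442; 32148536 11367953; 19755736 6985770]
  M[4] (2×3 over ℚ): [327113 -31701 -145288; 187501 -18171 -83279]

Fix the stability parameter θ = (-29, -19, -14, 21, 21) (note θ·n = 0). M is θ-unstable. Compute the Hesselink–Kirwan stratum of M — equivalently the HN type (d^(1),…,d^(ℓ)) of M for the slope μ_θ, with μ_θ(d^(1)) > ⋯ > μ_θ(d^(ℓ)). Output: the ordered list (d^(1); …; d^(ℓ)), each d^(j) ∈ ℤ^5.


Via rank(M_{q-1}∘⋯∘M_p): M ≅ I[1,1], I[1,4], I[3,5], I[4,5].
μ_θ-semistable layers: μ^(1)=21; μ^(2)=-14; μ^(3)=-19; μ^(4)=-29

((0, 0, 0, 3, 2); (0, 0, 2, 0, 0); (0, 1, 0, 0, 0); (2, 0, 0, 0, 0))


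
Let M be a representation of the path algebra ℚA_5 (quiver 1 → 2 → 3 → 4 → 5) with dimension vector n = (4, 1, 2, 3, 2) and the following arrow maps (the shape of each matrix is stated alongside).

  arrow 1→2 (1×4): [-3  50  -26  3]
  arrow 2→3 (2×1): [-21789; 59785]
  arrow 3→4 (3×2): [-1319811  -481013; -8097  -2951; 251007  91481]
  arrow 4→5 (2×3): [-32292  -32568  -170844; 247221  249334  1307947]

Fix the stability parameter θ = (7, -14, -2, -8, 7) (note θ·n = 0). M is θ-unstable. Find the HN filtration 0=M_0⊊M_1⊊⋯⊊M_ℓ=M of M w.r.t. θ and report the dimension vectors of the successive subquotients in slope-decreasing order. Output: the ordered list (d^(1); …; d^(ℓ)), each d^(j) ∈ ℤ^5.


Interval decomposition of M: I[1,1]^3, I[1,4], I[3,3], I[4,4], I[4,5], I[5,5].
HN type (ℓ=4): μ^(1)=7; μ^(2)=-2; μ^(3)=-17/4; μ^(4)=-8

((3, 0, 0, 0, 2); (0, 0, 1, 0, 0); (1, 1, 1, 1, 0); (0, 0, 0, 2, 0))


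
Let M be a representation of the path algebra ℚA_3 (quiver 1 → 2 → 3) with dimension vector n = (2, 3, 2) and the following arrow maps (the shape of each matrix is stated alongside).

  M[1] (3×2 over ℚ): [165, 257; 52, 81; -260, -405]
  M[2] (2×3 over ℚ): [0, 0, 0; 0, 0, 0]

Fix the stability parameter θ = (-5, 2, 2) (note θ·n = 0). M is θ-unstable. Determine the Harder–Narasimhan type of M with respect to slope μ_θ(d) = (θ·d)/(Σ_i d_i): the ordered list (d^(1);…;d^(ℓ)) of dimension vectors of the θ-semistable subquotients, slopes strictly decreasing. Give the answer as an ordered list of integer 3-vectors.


Barcode: M ≅ I[1,2]^2, I[2,2], I[3,3]^2. HN layers by μ_θ (2 steps, strictly decreasing):
  μ^(1)=2; μ^(2)=-5

((0, 3, 2); (2, 0, 0))


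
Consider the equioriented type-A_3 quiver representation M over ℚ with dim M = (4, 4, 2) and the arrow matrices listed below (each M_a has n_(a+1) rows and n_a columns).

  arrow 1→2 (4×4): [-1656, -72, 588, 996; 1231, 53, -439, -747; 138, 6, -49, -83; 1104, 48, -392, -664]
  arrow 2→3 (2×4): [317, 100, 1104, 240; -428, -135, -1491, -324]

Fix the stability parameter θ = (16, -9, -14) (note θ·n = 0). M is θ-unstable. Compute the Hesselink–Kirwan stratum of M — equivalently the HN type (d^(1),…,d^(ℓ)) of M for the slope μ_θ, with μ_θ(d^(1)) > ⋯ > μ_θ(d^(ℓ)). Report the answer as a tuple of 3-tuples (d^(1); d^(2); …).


Barcode: M ≅ I[1,1]^2, I[1,2], I[1,3], I[2,2], I[2,3]. HN layers by μ_θ (5 steps, strictly decreasing):
  μ^(1)=16; μ^(2)=7/2; μ^(3)=-7/3; μ^(4)=-9; μ^(5)=-23/2

((2, 0, 0); (1, 1, 0); (1, 1, 1); (0, 1, 0); (0, 1, 1))


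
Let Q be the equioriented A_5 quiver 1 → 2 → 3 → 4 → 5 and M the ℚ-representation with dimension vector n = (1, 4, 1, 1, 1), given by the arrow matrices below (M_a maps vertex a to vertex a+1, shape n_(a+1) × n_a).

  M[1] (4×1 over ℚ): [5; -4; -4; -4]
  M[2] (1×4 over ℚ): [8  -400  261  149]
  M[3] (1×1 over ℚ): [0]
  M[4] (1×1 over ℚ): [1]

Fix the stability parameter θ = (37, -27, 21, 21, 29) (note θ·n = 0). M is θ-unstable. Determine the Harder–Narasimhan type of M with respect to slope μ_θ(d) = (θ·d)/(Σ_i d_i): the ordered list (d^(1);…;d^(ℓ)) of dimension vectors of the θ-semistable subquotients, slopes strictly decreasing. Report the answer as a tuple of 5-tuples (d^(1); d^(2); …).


Barcode: M ≅ I[1,2], I[2,2]^2, I[2,3], I[4,5]. HN layers by μ_θ (4 steps, strictly decreasing):
  μ^(1)=29; μ^(2)=21; μ^(3)=5; μ^(4)=-27

((0, 0, 0, 0, 1); (0, 0, 1, 1, 0); (1, 1, 0, 0, 0); (0, 3, 0, 0, 0))


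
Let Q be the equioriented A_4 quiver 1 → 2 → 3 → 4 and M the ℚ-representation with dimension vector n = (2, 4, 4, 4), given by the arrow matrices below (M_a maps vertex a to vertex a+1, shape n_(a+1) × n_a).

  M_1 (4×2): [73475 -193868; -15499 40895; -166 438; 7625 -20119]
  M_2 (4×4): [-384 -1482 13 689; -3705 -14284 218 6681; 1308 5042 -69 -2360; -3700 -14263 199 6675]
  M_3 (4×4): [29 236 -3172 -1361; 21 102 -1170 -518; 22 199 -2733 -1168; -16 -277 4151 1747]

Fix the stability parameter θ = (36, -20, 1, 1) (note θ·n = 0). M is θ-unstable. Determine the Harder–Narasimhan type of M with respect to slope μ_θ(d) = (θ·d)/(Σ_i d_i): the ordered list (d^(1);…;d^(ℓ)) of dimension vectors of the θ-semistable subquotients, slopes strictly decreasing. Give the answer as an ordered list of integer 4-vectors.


Barcode: M ≅ I[1,4]^2, I[2,3], I[2,4], I[4,4]. HN layers by μ_θ (3 steps, strictly decreasing):
  μ^(1)=9/2; μ^(2)=1; μ^(3)=-20

((2, 2, 2, 2); (0, 0, 2, 2); (0, 2, 0, 0))


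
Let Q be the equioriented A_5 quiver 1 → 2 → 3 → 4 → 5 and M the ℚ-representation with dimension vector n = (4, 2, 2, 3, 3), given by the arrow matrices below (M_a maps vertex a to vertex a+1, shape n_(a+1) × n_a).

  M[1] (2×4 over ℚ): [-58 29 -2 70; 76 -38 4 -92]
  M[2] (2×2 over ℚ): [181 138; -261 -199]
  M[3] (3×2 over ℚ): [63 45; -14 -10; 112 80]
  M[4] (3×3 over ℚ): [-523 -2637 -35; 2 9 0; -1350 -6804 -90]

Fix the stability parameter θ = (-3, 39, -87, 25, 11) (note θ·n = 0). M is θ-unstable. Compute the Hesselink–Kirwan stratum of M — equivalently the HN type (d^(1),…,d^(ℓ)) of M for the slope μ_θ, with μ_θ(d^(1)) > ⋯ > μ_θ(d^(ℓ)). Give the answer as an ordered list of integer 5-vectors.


Interval decomposition of M: I[1,1]^2, I[1,3], I[1,5], I[4,4], I[4,5], I[5,5].
HN type (ℓ=5): μ^(1)=25; μ^(2)=18; μ^(3)=11; μ^(4)=-3; μ^(5)=-17

((0, 0, 0, 1, 0); (0, 0, 0, 2, 2); (0, 0, 0, 0, 1); (2, 0, 0, 0, 0); (2, 2, 2, 0, 0))


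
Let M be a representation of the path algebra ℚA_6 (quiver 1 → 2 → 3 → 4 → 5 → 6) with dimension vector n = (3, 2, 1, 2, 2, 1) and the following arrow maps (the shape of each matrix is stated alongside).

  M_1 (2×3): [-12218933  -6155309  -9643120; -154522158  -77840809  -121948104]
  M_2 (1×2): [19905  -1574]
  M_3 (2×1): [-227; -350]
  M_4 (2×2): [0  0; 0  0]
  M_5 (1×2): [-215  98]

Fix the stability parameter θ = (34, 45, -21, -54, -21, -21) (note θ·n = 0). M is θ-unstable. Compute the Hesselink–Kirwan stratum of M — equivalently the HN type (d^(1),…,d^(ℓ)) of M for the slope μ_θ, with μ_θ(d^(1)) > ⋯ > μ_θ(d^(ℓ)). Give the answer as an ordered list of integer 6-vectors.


Barcode: M ≅ I[1,1], I[1,2], I[1,4], I[4,4], I[5,5], I[5,6]. HN layers by μ_θ (5 steps, strictly decreasing):
  μ^(1)=45; μ^(2)=34; μ^(3)=1; μ^(4)=-21; μ^(5)=-54

((0, 1, 0, 0, 0, 0); (2, 0, 0, 0, 0, 0); (1, 1, 1, 1, 0, 0); (0, 0, 0, 0, 2, 1); (0, 0, 0, 1, 0, 0))


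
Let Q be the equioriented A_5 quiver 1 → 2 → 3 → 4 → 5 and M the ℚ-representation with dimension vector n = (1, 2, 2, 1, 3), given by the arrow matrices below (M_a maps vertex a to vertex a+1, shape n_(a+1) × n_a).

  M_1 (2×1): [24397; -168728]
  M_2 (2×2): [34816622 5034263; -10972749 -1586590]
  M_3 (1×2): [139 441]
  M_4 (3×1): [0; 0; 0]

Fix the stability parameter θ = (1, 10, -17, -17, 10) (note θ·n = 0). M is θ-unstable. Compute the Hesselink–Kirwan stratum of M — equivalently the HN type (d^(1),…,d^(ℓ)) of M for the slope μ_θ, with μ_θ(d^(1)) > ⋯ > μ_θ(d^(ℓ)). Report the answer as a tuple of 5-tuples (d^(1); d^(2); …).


Via rank(M_{q-1}∘⋯∘M_p): M ≅ I[1,4], I[2,3], I[5,5]^3.
μ_θ-semistable layers: μ^(1)=10; μ^(2)=-7/2; μ^(3)=-23/4

((0, 0, 0, 0, 3); (0, 1, 1, 0, 0); (1, 1, 1, 1, 0))


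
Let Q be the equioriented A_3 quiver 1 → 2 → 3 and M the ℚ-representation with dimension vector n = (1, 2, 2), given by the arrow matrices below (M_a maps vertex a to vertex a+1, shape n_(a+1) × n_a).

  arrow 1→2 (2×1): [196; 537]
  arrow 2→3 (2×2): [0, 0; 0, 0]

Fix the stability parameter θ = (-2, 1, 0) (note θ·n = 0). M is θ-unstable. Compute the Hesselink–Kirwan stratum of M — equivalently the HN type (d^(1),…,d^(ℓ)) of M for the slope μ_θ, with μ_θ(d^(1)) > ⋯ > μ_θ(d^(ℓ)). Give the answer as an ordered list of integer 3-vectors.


Barcode: M ≅ I[1,2], I[2,2], I[3,3]^2. HN layers by μ_θ (3 steps, strictly decreasing):
  μ^(1)=1; μ^(2)=0; μ^(3)=-2

((0, 2, 0); (0, 0, 2); (1, 0, 0))


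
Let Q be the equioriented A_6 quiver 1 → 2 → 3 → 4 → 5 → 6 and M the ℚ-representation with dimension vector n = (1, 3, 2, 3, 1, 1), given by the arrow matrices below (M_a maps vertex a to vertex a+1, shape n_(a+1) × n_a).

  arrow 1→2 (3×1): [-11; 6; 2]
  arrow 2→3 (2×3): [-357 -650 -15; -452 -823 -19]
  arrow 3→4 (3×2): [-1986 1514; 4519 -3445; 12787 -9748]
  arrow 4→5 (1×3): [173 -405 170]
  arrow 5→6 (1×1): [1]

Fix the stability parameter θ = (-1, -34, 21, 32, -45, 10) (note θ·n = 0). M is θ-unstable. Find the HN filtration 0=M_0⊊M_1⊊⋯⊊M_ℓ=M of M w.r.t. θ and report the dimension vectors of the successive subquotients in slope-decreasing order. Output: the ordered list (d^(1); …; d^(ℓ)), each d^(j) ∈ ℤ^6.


Barcode: M ≅ I[1,6], I[2,2], I[2,4], I[4,4]. HN layers by μ_θ (6 steps, strictly decreasing):
  μ^(1)=32; μ^(2)=21; μ^(3)=10; μ^(4)=8/3; μ^(5)=-35/2; μ^(6)=-34

((0, 0, 0, 2, 0, 0); (0, 0, 1, 0, 0, 0); (0, 0, 0, 0, 0, 1); (0, 0, 1, 1, 1, 0); (1, 1, 0, 0, 0, 0); (0, 2, 0, 0, 0, 0))


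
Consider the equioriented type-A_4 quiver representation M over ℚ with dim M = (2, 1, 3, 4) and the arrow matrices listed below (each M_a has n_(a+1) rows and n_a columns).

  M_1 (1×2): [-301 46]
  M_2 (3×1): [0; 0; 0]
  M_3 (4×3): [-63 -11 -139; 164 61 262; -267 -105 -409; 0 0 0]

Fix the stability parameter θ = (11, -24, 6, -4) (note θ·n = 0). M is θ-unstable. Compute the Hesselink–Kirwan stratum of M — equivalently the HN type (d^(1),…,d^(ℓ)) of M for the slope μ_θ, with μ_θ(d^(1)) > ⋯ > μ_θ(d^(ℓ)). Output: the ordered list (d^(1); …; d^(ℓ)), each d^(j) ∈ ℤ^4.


Interval decomposition of M: I[1,1], I[1,2], I[3,4]^3, I[4,4].
HN type (ℓ=4): μ^(1)=11; μ^(2)=1; μ^(3)=-4; μ^(4)=-13/2

((1, 0, 0, 0); (0, 0, 3, 3); (0, 0, 0, 1); (1, 1, 0, 0))


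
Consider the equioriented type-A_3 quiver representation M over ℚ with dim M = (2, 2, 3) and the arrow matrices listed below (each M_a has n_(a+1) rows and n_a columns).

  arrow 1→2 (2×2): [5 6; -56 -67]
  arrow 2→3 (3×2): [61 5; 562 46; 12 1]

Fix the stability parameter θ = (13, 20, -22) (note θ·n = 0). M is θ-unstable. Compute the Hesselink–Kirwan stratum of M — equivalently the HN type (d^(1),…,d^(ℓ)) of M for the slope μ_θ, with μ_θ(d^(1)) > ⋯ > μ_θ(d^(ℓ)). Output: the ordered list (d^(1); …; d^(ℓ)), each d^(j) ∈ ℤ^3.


Interval decomposition of M: I[1,3]^2, I[3,3].
HN type (ℓ=2): μ^(1)=11/3; μ^(2)=-22

((2, 2, 2); (0, 0, 1))


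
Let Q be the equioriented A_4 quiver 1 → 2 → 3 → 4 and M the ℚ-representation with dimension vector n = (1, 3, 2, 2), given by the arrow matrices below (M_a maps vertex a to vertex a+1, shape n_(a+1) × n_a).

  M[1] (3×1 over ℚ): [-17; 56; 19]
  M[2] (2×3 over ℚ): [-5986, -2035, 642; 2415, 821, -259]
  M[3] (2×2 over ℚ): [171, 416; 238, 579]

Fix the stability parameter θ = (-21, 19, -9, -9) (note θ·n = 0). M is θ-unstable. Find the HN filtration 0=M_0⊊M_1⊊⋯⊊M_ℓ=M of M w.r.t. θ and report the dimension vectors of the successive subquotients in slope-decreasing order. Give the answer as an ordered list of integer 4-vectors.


Barcode: M ≅ I[1,2], I[2,4]^2. HN layers by μ_θ (3 steps, strictly decreasing):
  μ^(1)=19; μ^(2)=1/3; μ^(3)=-21

((0, 1, 0, 0); (0, 2, 2, 2); (1, 0, 0, 0))


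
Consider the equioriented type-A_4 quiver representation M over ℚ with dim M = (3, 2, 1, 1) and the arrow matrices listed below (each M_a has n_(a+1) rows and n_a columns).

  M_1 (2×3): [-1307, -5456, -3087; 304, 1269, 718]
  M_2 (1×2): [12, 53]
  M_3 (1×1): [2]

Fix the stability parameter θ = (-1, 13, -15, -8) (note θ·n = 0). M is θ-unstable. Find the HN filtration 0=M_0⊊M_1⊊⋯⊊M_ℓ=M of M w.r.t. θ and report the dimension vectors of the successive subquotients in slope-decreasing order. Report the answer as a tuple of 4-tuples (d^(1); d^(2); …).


Interval decomposition of M: I[1,1], I[1,2], I[1,4].
HN type (ℓ=3): μ^(1)=13; μ^(2)=-1; μ^(3)=-11/4

((0, 1, 0, 0); (2, 0, 0, 0); (1, 1, 1, 1))


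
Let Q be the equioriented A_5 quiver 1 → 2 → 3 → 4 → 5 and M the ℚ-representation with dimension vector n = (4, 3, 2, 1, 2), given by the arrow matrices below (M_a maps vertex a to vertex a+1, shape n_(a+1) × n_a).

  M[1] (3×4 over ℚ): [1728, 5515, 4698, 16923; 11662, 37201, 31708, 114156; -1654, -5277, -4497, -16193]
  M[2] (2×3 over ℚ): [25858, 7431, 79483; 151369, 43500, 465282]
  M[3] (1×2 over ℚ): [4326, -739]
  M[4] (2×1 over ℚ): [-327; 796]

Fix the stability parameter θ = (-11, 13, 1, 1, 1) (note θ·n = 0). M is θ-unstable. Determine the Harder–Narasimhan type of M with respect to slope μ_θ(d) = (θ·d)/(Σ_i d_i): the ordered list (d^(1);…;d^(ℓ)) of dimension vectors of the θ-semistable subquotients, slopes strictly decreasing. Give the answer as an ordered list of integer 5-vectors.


Barcode: M ≅ I[1,1], I[1,2], I[1,3], I[1,5], I[5,5]. HN layers by μ_θ (5 steps, strictly decreasing):
  μ^(1)=13; μ^(2)=7; μ^(3)=4; μ^(4)=1; μ^(5)=-11

((0, 1, 0, 0, 0); (0, 1, 1, 0, 0); (0, 1, 1, 1, 1); (0, 0, 0, 0, 1); (4, 0, 0, 0, 0))


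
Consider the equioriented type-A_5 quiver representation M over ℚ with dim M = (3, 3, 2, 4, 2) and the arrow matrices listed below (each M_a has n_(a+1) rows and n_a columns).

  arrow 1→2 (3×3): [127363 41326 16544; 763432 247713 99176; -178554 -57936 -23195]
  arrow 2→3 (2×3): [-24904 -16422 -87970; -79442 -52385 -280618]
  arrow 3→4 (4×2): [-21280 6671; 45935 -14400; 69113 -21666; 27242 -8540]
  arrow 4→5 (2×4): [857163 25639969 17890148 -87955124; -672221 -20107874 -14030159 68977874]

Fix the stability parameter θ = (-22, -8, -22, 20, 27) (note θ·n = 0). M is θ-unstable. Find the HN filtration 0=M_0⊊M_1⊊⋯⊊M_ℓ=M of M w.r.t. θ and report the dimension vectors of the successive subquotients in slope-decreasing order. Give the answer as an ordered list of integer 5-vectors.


Barcode: M ≅ I[1,2], I[1,5]^2, I[4,4]^2. HN layers by μ_θ (5 steps, strictly decreasing):
  μ^(1)=27; μ^(2)=20; μ^(3)=-8; μ^(4)=-15; μ^(5)=-22

((0, 0, 0, 0, 2); (0, 0, 0, 4, 0); (0, 1, 0, 0, 0); (0, 2, 2, 0, 0); (3, 0, 0, 0, 0))


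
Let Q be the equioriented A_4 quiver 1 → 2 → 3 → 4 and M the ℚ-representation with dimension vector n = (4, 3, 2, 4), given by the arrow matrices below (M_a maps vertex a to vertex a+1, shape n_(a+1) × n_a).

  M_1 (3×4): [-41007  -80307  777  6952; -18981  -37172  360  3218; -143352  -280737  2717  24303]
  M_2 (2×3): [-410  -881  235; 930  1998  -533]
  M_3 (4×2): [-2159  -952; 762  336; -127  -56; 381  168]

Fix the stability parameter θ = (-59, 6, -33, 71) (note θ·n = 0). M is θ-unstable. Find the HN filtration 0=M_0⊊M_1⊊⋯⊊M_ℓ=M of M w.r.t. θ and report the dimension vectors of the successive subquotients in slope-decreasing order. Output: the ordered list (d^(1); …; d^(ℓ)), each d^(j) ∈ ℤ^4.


Barcode: M ≅ I[1,1], I[1,2], I[1,3], I[1,4], I[4,4]^3. HN layers by μ_θ (4 steps, strictly decreasing):
  μ^(1)=71; μ^(2)=6; μ^(3)=-27/2; μ^(4)=-59

((0, 0, 0, 4); (0, 1, 0, 0); (0, 2, 2, 0); (4, 0, 0, 0))


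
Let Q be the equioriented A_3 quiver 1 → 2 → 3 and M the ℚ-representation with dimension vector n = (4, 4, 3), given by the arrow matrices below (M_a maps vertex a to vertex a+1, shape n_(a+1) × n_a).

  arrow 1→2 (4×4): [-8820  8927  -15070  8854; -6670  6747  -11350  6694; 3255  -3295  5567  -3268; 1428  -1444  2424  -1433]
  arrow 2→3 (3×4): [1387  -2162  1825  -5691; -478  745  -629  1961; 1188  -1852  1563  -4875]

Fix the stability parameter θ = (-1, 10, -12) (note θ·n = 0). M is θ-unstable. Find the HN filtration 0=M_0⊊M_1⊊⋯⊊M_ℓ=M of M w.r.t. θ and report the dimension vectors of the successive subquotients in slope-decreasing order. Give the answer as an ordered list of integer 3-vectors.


Interval decomposition of M: I[1,2], I[1,3]^3.
HN type (ℓ=2): μ^(1)=10; μ^(2)=-1

((0, 1, 0); (4, 3, 3))


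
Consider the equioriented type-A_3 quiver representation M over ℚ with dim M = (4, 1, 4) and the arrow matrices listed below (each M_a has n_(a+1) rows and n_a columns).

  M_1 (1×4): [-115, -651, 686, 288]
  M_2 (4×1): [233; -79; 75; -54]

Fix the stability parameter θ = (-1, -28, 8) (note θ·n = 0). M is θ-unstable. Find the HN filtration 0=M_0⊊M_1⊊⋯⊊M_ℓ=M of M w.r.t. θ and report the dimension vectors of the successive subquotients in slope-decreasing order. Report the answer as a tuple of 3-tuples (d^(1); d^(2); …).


Via rank(M_{q-1}∘⋯∘M_p): M ≅ I[1,1]^3, I[1,3], I[3,3]^3.
μ_θ-semistable layers: μ^(1)=8; μ^(2)=-1; μ^(3)=-29/2

((0, 0, 4); (3, 0, 0); (1, 1, 0))


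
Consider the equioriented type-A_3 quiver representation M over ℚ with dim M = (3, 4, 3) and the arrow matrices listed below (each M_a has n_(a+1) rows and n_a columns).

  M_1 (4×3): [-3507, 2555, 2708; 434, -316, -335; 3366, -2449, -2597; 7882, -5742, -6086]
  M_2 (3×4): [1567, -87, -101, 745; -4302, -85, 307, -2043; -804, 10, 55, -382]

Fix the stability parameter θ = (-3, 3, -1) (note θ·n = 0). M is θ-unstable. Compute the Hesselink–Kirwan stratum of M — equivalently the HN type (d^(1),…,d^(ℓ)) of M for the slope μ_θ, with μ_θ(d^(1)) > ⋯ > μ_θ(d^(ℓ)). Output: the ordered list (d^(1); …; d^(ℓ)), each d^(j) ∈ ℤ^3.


Barcode: M ≅ I[1,3]^3, I[2,2]. HN layers by μ_θ (3 steps, strictly decreasing):
  μ^(1)=3; μ^(2)=1; μ^(3)=-3

((0, 1, 0); (0, 3, 3); (3, 0, 0))


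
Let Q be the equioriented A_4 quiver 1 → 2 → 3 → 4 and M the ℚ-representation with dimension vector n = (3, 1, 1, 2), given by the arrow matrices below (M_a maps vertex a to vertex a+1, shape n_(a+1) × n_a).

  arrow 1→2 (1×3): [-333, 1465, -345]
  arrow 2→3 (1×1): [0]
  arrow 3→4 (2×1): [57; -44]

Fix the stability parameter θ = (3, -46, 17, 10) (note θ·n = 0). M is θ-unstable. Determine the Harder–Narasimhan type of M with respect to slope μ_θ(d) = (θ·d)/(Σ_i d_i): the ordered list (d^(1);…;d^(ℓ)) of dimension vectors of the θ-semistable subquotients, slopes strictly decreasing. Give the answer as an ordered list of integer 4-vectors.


Barcode: M ≅ I[1,1]^2, I[1,2], I[3,4], I[4,4]. HN layers by μ_θ (4 steps, strictly decreasing):
  μ^(1)=27/2; μ^(2)=10; μ^(3)=3; μ^(4)=-43/2

((0, 0, 1, 1); (0, 0, 0, 1); (2, 0, 0, 0); (1, 1, 0, 0))


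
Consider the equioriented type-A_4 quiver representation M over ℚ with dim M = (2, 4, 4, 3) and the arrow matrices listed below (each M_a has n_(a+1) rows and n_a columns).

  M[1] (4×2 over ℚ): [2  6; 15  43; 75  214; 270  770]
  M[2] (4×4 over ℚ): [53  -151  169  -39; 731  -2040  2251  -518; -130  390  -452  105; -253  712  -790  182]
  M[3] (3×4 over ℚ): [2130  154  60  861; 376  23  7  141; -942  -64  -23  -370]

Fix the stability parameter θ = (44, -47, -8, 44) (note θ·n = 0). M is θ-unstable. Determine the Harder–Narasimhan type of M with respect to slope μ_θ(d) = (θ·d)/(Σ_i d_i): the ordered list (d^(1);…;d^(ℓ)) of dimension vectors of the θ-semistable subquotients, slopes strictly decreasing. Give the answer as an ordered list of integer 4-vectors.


Barcode: M ≅ I[1,4]^2, I[2,3], I[2,4]. HN layers by μ_θ (4 steps, strictly decreasing):
  μ^(1)=44; μ^(2)=-11/3; μ^(3)=-8; μ^(4)=-47

((0, 0, 0, 3); (2, 2, 2, 0); (0, 0, 2, 0); (0, 2, 0, 0))


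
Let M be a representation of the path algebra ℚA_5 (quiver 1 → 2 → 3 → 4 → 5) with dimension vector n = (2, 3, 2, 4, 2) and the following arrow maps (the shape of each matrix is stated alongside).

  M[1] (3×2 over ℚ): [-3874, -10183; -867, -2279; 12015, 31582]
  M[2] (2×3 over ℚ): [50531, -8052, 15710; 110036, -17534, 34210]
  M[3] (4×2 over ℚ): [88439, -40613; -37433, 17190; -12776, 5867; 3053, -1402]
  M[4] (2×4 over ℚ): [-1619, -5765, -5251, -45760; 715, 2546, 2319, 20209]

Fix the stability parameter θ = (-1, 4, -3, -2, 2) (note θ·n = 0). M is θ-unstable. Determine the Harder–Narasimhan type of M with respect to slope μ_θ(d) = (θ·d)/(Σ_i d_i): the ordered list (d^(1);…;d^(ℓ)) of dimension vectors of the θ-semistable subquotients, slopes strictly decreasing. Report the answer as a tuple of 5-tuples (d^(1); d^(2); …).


Barcode: M ≅ I[1,2], I[1,4], I[2,4], I[4,5]^2. HN layers by μ_θ (5 steps, strictly decreasing):
  μ^(1)=4; μ^(2)=2; μ^(3)=-1/3; μ^(4)=-1; μ^(5)=-2

((0, 1, 0, 0, 0); (0, 0, 0, 0, 2); (0, 2, 2, 2, 0); (2, 0, 0, 0, 0); (0, 0, 0, 2, 0))


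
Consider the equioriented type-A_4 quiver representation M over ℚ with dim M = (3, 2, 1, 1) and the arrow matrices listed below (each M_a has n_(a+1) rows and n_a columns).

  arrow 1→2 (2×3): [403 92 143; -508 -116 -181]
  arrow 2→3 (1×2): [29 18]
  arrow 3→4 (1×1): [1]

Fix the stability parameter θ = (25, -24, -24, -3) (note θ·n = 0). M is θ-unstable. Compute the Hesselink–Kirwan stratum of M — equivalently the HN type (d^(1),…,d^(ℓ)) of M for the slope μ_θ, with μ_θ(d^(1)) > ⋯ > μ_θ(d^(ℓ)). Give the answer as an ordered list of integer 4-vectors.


Interval decomposition of M: I[1,1], I[1,2], I[1,4].
HN type (ℓ=4): μ^(1)=25; μ^(2)=1/2; μ^(3)=-3; μ^(4)=-23/3

((1, 0, 0, 0); (1, 1, 0, 0); (0, 0, 0, 1); (1, 1, 1, 0))


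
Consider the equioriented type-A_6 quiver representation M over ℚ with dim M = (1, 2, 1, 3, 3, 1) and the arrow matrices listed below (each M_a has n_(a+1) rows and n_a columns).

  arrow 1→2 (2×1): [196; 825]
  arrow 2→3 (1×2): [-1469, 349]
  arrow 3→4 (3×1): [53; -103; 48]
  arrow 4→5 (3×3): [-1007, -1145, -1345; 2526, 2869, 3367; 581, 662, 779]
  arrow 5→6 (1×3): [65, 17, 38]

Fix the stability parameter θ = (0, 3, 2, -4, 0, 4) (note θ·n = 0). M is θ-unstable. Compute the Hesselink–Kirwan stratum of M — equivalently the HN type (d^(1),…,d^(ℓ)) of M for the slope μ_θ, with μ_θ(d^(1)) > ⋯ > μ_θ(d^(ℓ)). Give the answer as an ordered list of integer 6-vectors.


Via rank(M_{q-1}∘⋯∘M_p): M ≅ I[1,6], I[2,2], I[4,5]^2.
μ_θ-semistable layers: μ^(1)=4; μ^(2)=3; μ^(3)=1/4; μ^(4)=0; μ^(5)=-4

((0, 0, 0, 0, 0, 1); (0, 1, 0, 0, 0, 0); (0, 1, 1, 1, 1, 0); (1, 0, 0, 0, 2, 0); (0, 0, 0, 2, 0, 0))


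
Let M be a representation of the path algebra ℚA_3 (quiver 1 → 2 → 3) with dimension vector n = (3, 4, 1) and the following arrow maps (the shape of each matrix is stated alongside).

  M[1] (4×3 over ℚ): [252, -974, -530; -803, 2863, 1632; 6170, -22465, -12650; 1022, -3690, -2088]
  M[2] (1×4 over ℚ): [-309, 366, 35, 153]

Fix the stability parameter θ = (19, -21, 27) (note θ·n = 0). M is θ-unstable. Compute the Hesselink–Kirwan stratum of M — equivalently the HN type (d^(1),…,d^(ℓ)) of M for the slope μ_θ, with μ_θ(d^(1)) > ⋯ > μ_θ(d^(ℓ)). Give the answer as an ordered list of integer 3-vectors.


Via rank(M_{q-1}∘⋯∘M_p): M ≅ I[1,2]^2, I[1,3], I[2,2].
μ_θ-semistable layers: μ^(1)=27; μ^(2)=-1; μ^(3)=-21

((0, 0, 1); (3, 3, 0); (0, 1, 0))


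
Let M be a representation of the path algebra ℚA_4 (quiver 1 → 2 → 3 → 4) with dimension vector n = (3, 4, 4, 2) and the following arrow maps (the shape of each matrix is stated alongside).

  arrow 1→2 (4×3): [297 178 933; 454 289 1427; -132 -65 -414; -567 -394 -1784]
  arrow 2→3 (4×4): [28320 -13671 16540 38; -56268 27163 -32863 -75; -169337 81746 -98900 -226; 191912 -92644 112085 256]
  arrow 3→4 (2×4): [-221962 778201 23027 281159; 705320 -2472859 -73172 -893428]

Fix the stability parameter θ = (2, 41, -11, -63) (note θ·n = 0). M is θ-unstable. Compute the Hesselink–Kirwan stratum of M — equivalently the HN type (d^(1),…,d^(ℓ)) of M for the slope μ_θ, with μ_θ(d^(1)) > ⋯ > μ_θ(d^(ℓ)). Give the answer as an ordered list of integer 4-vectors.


Interval decomposition of M: I[1,3], I[1,4]^2, I[2,3].
HN type (ℓ=3): μ^(1)=15; μ^(2)=2; μ^(3)=-31/4

((0, 2, 2, 0); (1, 0, 0, 0); (2, 2, 2, 2))


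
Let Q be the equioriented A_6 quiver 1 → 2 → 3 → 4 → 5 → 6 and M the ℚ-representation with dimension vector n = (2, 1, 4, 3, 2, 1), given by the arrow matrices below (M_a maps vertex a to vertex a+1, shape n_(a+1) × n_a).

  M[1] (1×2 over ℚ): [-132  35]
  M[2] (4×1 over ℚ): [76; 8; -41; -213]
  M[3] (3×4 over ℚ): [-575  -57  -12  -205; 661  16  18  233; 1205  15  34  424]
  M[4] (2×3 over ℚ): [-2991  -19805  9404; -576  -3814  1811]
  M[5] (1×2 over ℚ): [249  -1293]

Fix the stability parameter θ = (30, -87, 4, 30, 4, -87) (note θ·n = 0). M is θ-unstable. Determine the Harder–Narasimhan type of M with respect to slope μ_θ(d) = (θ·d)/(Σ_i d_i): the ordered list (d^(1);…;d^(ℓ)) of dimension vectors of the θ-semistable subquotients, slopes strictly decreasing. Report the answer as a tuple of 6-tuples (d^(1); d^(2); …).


Barcode: M ≅ I[1,1], I[1,4], I[3,3], I[3,5], I[3,6]. HN layers by μ_θ (5 steps, strictly decreasing):
  μ^(1)=30; μ^(2)=17; μ^(3)=4; μ^(4)=-49/4; μ^(5)=-57/2

((1, 0, 0, 1, 0, 0); (0, 0, 0, 1, 1, 0); (0, 0, 3, 0, 0, 0); (0, 0, 1, 1, 1, 1); (1, 1, 0, 0, 0, 0))


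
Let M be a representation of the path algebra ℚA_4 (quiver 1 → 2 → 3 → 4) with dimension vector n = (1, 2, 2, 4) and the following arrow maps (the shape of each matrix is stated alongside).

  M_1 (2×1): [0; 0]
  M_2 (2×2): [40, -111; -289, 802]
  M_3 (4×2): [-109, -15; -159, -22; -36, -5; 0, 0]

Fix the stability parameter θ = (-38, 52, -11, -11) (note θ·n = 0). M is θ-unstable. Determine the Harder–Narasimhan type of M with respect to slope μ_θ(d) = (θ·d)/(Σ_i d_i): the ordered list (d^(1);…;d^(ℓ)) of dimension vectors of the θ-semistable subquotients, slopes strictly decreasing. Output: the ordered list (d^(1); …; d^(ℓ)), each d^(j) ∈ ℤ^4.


Barcode: M ≅ I[1,1], I[2,4]^2, I[4,4]^2. HN layers by μ_θ (3 steps, strictly decreasing):
  μ^(1)=10; μ^(2)=-11; μ^(3)=-38

((0, 2, 2, 2); (0, 0, 0, 2); (1, 0, 0, 0))


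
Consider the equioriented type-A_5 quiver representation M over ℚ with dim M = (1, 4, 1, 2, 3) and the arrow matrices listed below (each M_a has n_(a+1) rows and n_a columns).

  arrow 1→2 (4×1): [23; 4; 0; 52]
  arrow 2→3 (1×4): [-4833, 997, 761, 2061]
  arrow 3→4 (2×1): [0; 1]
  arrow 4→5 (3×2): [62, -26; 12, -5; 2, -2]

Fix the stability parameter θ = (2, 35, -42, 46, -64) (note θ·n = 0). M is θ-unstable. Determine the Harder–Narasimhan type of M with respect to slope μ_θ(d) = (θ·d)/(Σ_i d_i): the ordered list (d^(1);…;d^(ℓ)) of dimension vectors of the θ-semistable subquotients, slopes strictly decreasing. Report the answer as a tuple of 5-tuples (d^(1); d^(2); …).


Via rank(M_{q-1}∘⋯∘M_p): M ≅ I[1,5], I[2,2]^3, I[4,5], I[5,5].
μ_θ-semistable layers: μ^(1)=35; μ^(2)=-23/5; μ^(3)=-9; μ^(4)=-64

((0, 3, 0, 0, 0); (1, 1, 1, 1, 1); (0, 0, 0, 1, 1); (0, 0, 0, 0, 1))


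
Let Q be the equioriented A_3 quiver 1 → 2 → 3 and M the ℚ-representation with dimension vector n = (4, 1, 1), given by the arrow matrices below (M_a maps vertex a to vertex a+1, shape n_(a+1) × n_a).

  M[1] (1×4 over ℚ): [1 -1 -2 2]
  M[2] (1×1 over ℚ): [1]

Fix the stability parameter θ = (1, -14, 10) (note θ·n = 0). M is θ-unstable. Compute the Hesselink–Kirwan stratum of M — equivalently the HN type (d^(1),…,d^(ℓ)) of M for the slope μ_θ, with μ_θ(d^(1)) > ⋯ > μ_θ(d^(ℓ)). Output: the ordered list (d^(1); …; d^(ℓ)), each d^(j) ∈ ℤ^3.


Via rank(M_{q-1}∘⋯∘M_p): M ≅ I[1,1]^3, I[1,3].
μ_θ-semistable layers: μ^(1)=10; μ^(2)=1; μ^(3)=-13/2

((0, 0, 1); (3, 0, 0); (1, 1, 0))


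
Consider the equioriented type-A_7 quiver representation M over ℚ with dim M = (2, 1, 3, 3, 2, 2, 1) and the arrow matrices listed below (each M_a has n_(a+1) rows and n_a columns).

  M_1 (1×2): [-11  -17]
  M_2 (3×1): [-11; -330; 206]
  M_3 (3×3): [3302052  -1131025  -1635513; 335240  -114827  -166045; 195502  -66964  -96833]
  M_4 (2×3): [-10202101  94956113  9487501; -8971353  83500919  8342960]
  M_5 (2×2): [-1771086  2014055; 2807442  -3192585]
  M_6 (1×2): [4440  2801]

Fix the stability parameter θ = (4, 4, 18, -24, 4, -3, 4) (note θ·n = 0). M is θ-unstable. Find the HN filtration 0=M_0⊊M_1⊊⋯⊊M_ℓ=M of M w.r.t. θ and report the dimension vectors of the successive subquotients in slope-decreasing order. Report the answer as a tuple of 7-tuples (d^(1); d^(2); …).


Interval decomposition of M: I[1,1], I[1,3], I[3,4], I[3,5], I[4,7], I[6,6].
HN type (ℓ=5): μ^(1)=18; μ^(2)=4; μ^(3)=1/2; μ^(4)=-3; μ^(5)=-24

((0, 0, 1, 0, 0, 0, 0); (2, 1, 0, 0, 1, 0, 1); (0, 0, 0, 0, 1, 1, 0); (0, 0, 2, 2, 0, 1, 0); (0, 0, 0, 1, 0, 0, 0))


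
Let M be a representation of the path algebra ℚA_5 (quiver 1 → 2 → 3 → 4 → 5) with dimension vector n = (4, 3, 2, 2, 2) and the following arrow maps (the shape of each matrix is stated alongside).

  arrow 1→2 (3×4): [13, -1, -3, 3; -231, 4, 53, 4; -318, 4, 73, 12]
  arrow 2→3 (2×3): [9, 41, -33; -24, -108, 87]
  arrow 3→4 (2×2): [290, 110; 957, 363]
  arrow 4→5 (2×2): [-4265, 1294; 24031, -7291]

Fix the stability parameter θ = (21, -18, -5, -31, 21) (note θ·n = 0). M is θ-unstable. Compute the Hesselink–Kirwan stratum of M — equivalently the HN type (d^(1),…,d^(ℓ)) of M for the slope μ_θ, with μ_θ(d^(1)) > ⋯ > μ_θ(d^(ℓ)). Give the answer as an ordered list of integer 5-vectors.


Barcode: M ≅ I[1,1], I[1,2], I[1,3], I[1,5], I[4,5]. HN layers by μ_θ (5 steps, strictly decreasing):
  μ^(1)=21; μ^(2)=3/2; μ^(3)=-2/3; μ^(4)=-33/4; μ^(5)=-31

((1, 0, 0, 0, 2); (1, 1, 0, 0, 0); (1, 1, 1, 0, 0); (1, 1, 1, 1, 0); (0, 0, 0, 1, 0))
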